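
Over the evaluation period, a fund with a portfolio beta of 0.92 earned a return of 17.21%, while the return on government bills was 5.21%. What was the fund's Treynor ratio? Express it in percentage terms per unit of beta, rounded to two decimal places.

Treynor = (R_P − R_f) / β_P = (17.21% − 5.21%) / 0.9200 = 12.00% / 0.9200 = 13.04%

13.04%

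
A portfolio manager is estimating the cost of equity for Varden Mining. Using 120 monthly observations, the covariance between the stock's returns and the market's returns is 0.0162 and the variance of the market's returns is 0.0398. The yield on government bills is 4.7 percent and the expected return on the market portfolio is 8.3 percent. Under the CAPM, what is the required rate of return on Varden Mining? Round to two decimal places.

6.17%

β = Cov(R_i, R_m) / Var(R_m) = 0.0162 / 0.0398 = 0.4070
MRP = 8.3% − 4.7% = 3.60%
E(R) = R_f + β × MRP = 4.7% + 0.4070 × 3.6% = 6.17%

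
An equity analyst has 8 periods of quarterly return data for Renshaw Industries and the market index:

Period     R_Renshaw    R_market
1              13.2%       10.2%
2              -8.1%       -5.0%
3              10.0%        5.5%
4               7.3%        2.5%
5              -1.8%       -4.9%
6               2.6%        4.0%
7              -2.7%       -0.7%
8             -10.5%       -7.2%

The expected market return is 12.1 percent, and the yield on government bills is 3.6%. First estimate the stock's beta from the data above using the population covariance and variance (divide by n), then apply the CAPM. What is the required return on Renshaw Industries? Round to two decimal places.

14.90%

Mean R_i = (13.2 − 8.1 + 10.0 + 7.3 − 1.8 + 2.6 − 2.7 − 10.5) / 8 = 1.2500%
Mean R_m = (10.2 − 5.0 + 5.5 + 2.5 − 4.9 + 4.0 − 0.7 − 7.2) / 8 = 0.5500%
Σ(R_i − R̄_i)(R_m − R̄_m) = 339.6000  ⇒  Cov = 339.6000 / 8 = 42.4500
Σ(R_m − R̄_m)² = 255.4600  ⇒  Var(R_m) = 255.4600 / 8 = 31.9325
β = Cov / Var(R_m) = 42.4500 / 31.9325 = 1.3294
MRP = 12.1% − 3.6% = 8.50%
E(R) = R_f + β × MRP = 3.6% + 1.3294 × 8.5% = 14.90%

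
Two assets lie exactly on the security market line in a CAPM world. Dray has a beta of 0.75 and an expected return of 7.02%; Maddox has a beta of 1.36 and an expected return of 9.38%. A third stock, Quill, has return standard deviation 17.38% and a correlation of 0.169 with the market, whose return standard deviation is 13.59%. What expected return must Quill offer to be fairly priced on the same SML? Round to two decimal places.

MRP = (9.38% − 7.02%) / (1.36 − 0.75) = 3.8689%
R_f = 7.02% − 0.75 × 3.8689% = 4.1183%
β_Quill = ρ·σ_i/σ_m = 0.169 × 17.38 / 13.59 = 0.2161
E(R_Quill) = R_f + β × MRP = 4.1183% + 0.2161 × 3.8689% = 4.95%

4.95%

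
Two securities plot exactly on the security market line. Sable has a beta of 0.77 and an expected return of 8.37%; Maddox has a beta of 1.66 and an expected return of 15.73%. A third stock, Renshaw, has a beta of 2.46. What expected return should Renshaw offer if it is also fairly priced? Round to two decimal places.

22.35%

MRP (SML slope) = (15.73% − 8.37%) / (1.66 − 0.77) = 7.36% / 0.89 = 8.2697%
R_f (intercept) = 8.37% − 0.77 × 8.2697% = 2.0023%
E(R_Renshaw) = R_f + β × MRP = 2.0023% + 2.46 × 8.2697% = 22.35%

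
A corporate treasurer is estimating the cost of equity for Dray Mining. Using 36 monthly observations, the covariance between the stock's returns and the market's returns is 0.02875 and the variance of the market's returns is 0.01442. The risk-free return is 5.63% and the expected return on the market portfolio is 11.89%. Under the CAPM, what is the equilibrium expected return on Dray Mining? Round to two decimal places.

18.11%

β = Cov(R_i, R_m) / Var(R_m) = 0.02875 / 0.01442 = 1.9938
MRP = 11.89% − 5.63% = 6.26%
E(R) = R_f + β × MRP = 5.63% + 1.9938 × 6.26% = 18.11%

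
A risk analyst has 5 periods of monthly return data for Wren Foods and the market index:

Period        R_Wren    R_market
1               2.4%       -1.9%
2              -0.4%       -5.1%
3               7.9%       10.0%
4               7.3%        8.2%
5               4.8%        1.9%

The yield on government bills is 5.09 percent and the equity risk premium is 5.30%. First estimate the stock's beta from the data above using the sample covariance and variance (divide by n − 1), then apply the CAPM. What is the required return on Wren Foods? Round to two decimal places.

7.89%

Mean R_i = (2.4 − 0.4 + 7.9 + 7.3 + 4.8) / 5 = 4.4000%
Mean R_m = (-1.9 − 5.1 + 10.0 + 8.2 + 1.9) / 5 = 2.6200%
Σ(R_i − R̄_i)(R_m − R̄_m) = 87.8200  ⇒  Cov = 87.8200 / 4 = 21.9550
Σ(R_m − R̄_m)² = 166.1480  ⇒  Var(R_m) = 166.1480 / 4 = 41.5370
β = Cov / Var(R_m) = 21.9550 / 41.5370 = 0.5286
E(R) = R_f + β × MRP = 5.09% + 0.5286 × 5.30% = 7.89%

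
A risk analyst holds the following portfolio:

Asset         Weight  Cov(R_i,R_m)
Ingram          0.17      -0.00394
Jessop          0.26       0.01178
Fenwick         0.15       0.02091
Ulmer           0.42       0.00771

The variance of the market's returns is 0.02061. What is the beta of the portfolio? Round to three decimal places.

0.425

β_Ingram = -0.00394 / 0.02061 = -0.1912
β_Jessop = 0.01178 / 0.02061 = 0.5716
β_Fenwick = 0.02091 / 0.02061 = 1.0146
β_Ulmer = 0.00771 / 0.02061 = 0.3741
β_P = Σ w_i β_i = 0.17×-0.1912 + 0.26×0.5716 + 0.15×1.0146 + 0.42×0.3741 = 0.4254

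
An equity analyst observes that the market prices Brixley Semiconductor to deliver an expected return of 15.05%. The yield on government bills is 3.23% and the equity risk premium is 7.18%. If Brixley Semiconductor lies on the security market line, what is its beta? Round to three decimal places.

β = (E(R) − R_f) / MRP = (15.05% − 3.23%) / 7.18% = 11.82% / 7.18% = 1.646

1.646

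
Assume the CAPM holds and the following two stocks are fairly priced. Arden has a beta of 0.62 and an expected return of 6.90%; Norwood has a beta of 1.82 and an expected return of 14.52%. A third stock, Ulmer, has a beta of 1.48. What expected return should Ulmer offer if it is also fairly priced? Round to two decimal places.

12.36%

MRP (SML slope) = (14.52% − 6.90%) / (1.82 − 0.62) = 7.62% / 1.20 = 6.3500%
R_f (intercept) = 6.90% − 0.62 × 6.3500% = 2.9630%
E(R_Ulmer) = R_f + β × MRP = 2.9630% + 1.48 × 6.3500% = 12.36%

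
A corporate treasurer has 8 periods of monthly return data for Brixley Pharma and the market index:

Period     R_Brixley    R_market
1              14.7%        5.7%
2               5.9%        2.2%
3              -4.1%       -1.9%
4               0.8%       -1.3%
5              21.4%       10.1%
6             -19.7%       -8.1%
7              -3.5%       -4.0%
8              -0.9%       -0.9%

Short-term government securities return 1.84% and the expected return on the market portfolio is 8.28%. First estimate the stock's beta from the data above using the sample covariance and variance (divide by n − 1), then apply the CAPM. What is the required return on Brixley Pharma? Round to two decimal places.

15.78%

Mean R_i = (14.7 + 5.9 − 4.1 + 0.8 + 21.4 − 19.7 − 3.5 − 0.9) / 8 = 1.8250%
Mean R_m = (5.7 + 2.2 − 1.9 − 1.3 + 10.1 − 8.1 − 4.0 − 0.9) / 8 = 0.2250%
Σ(R_i − R̄_i)(R_m − R̄_m) = 490.7550  ⇒  Cov = 490.7550 / 7 = 70.1079
Σ(R_m − R̄_m)² = 226.6550  ⇒  Var(R_m) = 226.6550 / 7 = 32.3793
β = Cov / Var(R_m) = 70.1079 / 32.3793 = 2.1652
MRP = 8.28% − 1.84% = 6.44%
E(R) = R_f + β × MRP = 1.84% + 2.1652 × 6.44% = 15.78%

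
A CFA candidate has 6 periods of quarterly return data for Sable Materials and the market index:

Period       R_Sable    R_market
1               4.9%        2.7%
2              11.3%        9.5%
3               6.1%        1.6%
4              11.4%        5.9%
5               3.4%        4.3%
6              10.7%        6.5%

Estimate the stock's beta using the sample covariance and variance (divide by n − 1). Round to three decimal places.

0.955

Mean R_i = (4.9 + 11.3 + 6.1 + 11.4 + 3.4 + 10.7) / 6 = 7.9667%
Mean R_m = (2.7 + 9.5 + 1.6 + 5.9 + 4.3 + 6.5) / 6 = 5.0833%
Σ(R_i − R̄_i)(R_m − R̄_m) = 38.7867  ⇒  Cov = 38.7867 / 5 = 7.7573
Σ(R_m − R̄_m)² = 40.6083  ⇒  Var(R_m) = 40.6083 / 5 = 8.1217
β = Cov / Var(R_m) = 7.7573 / 8.1217 = 0.9551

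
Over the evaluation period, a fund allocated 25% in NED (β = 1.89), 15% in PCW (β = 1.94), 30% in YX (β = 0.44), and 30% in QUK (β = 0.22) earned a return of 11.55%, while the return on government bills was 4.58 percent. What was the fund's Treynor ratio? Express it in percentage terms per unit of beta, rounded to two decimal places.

7.25%

β_P = 0.25×1.89 + 0.15×1.94 + 0.30×0.44 + 0.30×0.22 = 0.9615
Treynor = (R_P − R_f) / β_P = (11.55% − 4.58%) / 0.9615 = 6.97% / 0.9615 = 7.25%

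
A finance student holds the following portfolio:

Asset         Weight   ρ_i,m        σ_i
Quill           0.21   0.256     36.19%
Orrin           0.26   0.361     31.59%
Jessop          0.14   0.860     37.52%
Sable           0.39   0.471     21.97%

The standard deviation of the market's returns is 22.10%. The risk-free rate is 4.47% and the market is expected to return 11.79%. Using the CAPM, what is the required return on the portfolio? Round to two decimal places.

8.93%

β_Quill = 0.256 × 36.19% / 22.10% = 0.4192
β_Orrin = 0.361 × 31.59% / 22.10% = 0.5160
β_Jessop = 0.860 × 37.52% / 22.10% = 1.4601
β_Sable = 0.471 × 21.97% / 22.10% = 0.4682
β_P = Σ w_i β_i = 0.21×0.4192 + 0.26×0.5160 + 0.14×1.4601 + 0.39×0.4682 = 0.6092
MRP = 11.79% − 4.47% = 7.32%
E(R_P) = R_f + β_P × MRP = 4.47% + 0.6092 × 7.32% = 8.93%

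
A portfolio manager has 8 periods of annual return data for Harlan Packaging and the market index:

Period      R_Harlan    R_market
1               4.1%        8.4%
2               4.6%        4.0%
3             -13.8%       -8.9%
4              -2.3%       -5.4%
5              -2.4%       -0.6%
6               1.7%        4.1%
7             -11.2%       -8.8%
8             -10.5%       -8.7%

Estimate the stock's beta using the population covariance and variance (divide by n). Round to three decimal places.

Mean R_i = (4.1 + 4.6 − 13.8 − 2.3 − 2.4 + 1.7 − 11.2 − 10.5) / 8 = -3.7250%
Mean R_m = (8.4 + 4.0 − 8.9 − 5.4 − 0.6 + 4.1 − 8.8 − 8.7) / 8 = -1.9875%
Σ(R_i − R̄_i)(R_m − R̄_m) = 327.1725  ⇒  Cov = 327.1725 / 8 = 40.8966
Σ(R_m − R̄_m)² = 333.6288  ⇒  Var(R_m) = 333.6288 / 8 = 41.7036
β = Cov / Var(R_m) = 40.8966 / 41.7036 = 0.9806

0.981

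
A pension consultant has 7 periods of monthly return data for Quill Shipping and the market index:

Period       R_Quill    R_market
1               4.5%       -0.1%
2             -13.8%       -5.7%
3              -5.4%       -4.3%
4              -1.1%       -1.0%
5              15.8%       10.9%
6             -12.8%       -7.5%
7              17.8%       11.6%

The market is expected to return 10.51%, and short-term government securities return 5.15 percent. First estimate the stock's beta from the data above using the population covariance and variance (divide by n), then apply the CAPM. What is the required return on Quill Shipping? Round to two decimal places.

Mean R_i = (4.5 − 13.8 − 5.4 − 1.1 + 15.8 − 12.8 + 17.8) / 7 = 0.7143%
Mean R_m = (-0.1 − 5.7 − 4.3 − 1.0 + 10.9 − 7.5 + 11.6) / 7 = 0.5571%
Σ(R_i − R̄_i)(R_m − R̄_m) = 574.4443  ⇒  Cov = 574.4443 / 7 = 82.0635
Σ(R_m − R̄_m)² = 359.4371  ⇒  Var(R_m) = 359.4371 / 7 = 51.3482
β = Cov / Var(R_m) = 82.0635 / 51.3482 = 1.5982
MRP = 10.51% − 5.15% = 5.36%
E(R) = R_f + β × MRP = 5.15% + 1.5982 × 5.36% = 13.72%

13.72%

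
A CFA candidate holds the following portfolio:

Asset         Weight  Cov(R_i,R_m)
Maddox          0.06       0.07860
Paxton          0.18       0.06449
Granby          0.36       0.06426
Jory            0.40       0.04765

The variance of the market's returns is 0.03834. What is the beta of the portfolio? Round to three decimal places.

1.526

β_Maddox = 0.07860 / 0.03834 = 2.0501
β_Paxton = 0.06449 / 0.03834 = 1.6821
β_Granby = 0.06426 / 0.03834 = 1.6761
β_Jory = 0.04765 / 0.03834 = 1.2428
β_P = Σ w_i β_i = 0.06×2.0501 + 0.18×1.6821 + 0.36×1.6761 + 0.40×1.2428 = 1.5263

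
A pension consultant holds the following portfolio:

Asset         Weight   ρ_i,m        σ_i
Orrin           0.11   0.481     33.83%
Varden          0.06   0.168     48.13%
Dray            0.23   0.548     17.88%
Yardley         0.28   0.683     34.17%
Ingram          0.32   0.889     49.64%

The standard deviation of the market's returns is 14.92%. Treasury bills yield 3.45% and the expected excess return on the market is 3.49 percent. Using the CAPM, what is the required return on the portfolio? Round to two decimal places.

9.34%

β_Orrin = 0.481 × 33.83% / 14.92% = 1.0906
β_Varden = 0.168 × 48.13% / 14.92% = 0.5419
β_Dray = 0.548 × 17.88% / 14.92% = 0.6567
β_Yardley = 0.683 × 34.17% / 14.92% = 1.5642
β_Ingram = 0.889 × 49.64% / 14.92% = 2.9578
β_P = Σ w_i β_i = 0.11×1.0906 + 0.06×0.5419 + 0.23×0.6567 + 0.28×1.5642 + 0.32×2.9578 = 1.6880
E(R_P) = R_f + β_P × MRP = 3.45% + 1.6880 × 3.49% = 9.34%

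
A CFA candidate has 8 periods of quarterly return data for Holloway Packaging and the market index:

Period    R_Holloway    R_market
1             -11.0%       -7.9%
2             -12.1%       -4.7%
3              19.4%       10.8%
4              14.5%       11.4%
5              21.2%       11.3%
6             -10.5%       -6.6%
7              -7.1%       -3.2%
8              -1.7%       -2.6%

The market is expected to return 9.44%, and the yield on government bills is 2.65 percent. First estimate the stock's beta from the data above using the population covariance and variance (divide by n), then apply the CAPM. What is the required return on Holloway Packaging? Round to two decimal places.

Mean R_i = (-11.0 − 12.1 + 19.4 + 14.5 + 21.2 − 10.5 − 7.1 − 1.7) / 8 = 1.5875%
Mean R_m = (-7.9 − 4.7 + 10.8 + 11.4 + 11.3 − 6.6 − 3.2 − 2.6) / 8 = 1.0625%
Σ(R_i − R̄_i)(R_m − R̄_m) = 841.0963  ⇒  Cov = 841.0963 / 8 = 105.1370
Σ(R_m − R̄_m)² = 510.3188  ⇒  Var(R_m) = 510.3188 / 8 = 63.7899
β = Cov / Var(R_m) = 105.1370 / 63.7899 = 1.6482
MRP = 9.44% − 2.65% = 6.79%
E(R) = R_f + β × MRP = 2.65% + 1.6482 × 6.79% = 13.84%

13.84%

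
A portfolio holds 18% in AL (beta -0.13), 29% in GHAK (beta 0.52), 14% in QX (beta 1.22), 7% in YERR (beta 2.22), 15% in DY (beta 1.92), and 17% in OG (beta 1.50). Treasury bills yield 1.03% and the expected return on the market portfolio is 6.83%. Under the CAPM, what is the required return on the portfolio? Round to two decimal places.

6.81%

β_P = Σ w_i β_i = 0.18×-0.13 + 0.29×0.52 + 0.14×1.22 + 0.07×2.22 + 0.15×1.92 + 0.17×1.50 = 0.9966
MRP = 6.83% − 1.03% = 5.80%
E(R_P) = R_f + β_P × MRP = 1.03% + 0.9966 × 5.80% = 6.81%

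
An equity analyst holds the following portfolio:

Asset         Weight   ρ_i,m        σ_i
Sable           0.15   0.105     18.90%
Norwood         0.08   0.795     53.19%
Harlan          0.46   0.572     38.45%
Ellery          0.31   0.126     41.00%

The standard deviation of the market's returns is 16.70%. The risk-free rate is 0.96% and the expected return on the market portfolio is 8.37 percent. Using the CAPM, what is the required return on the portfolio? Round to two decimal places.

β_Sable = 0.105 × 18.90% / 16.70% = 0.1188
β_Norwood = 0.795 × 53.19% / 16.70% = 2.5321
β_Harlan = 0.572 × 38.45% / 16.70% = 1.3170
β_Ellery = 0.126 × 41.00% / 16.70% = 0.3093
β_P = Σ w_i β_i = 0.15×0.1188 + 0.08×2.5321 + 0.46×1.3170 + 0.31×0.3093 = 0.9221
MRP = 8.37% − 0.96% = 7.41%
E(R_P) = R_f + β_P × MRP = 0.96% + 0.9221 × 7.41% = 7.79%

7.79%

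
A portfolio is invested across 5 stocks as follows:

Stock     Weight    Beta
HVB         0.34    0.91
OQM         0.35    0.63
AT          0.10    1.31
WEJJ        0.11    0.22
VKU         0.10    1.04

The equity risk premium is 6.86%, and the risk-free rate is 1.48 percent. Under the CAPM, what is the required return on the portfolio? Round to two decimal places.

β_P = Σ w_i β_i = 0.34×0.91 + 0.35×0.63 + 0.10×1.31 + 0.11×0.22 + 0.10×1.04 = 0.7891
E(R_P) = R_f + β_P × MRP = 1.48% + 0.7891 × 6.86% = 6.89%

6.89%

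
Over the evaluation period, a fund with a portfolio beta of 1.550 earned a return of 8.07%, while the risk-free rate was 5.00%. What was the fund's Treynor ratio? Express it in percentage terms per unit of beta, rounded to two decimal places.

1.98%

Treynor = (R_P − R_f) / β_P = (8.07% − 5.00%) / 1.5500 = 3.07% / 1.5500 = 1.98%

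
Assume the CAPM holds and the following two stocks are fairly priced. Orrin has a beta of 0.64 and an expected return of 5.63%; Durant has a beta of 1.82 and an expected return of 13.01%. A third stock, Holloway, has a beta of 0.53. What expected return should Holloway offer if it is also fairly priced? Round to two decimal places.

4.94%

MRP (SML slope) = (13.01% − 5.63%) / (1.82 − 0.64) = 7.38% / 1.18 = 6.2542%
R_f (intercept) = 5.63% − 0.64 × 6.2542% = 1.6273%
E(R_Holloway) = R_f + β × MRP = 1.6273% + 0.53 × 6.2542% = 4.94%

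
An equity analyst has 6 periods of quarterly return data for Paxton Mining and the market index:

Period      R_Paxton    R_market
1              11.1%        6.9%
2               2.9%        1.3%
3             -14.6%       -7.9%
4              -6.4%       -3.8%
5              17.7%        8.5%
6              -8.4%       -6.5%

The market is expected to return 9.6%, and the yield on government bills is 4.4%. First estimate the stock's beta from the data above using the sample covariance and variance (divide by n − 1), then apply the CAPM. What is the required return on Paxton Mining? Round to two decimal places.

Mean R_i = (11.1 + 2.9 − 14.6 − 6.4 + 17.7 − 8.4) / 6 = 0.3833%
Mean R_m = (6.9 + 1.3 − 7.9 − 3.8 + 8.5 − 6.5) / 6 = -0.2500%
Σ(R_i − R̄_i)(R_m − R̄_m) = 425.6450  ⇒  Cov = 425.6450 / 5 = 85.1290
Σ(R_m − R̄_m)² = 240.2750  ⇒  Var(R_m) = 240.2750 / 5 = 48.0550
β = Cov / Var(R_m) = 85.1290 / 48.0550 = 1.7715
MRP = 9.6% − 4.4% = 5.20%
E(R) = R_f + β × MRP = 4.4% + 1.7715 × 5.2% = 13.61%

13.61%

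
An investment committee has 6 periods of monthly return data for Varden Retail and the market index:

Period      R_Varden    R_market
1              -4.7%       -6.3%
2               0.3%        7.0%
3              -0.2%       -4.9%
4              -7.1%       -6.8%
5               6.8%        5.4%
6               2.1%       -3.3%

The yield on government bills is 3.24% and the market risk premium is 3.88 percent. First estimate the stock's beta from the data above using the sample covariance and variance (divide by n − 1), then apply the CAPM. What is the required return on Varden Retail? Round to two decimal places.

5.47%

Mean R_i = (-4.7 + 0.3 − 0.2 − 7.1 + 6.8 + 2.1) / 6 = -0.4667%
Mean R_m = (-6.3 + 7.0 − 4.9 − 6.8 + 5.4 − 3.3) / 6 = -1.4833%
Σ(R_i − R̄_i)(R_m − R̄_m) = 106.6067  ⇒  Cov = 106.6067 / 5 = 21.3213
Σ(R_m − R̄_m)² = 185.7883  ⇒  Var(R_m) = 185.7883 / 5 = 37.1577
β = Cov / Var(R_m) = 21.3213 / 37.1577 = 0.5738
E(R) = R_f + β × MRP = 3.24% + 0.5738 × 3.88% = 5.47%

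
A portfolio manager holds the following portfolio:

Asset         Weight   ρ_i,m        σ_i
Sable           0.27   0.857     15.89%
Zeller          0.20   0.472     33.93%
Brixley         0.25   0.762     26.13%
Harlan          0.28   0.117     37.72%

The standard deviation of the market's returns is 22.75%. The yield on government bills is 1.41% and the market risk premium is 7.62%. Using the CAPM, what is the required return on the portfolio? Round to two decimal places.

5.80%

β_Sable = 0.857 × 15.89% / 22.75% = 0.5986
β_Zeller = 0.472 × 33.93% / 22.75% = 0.7040
β_Brixley = 0.762 × 26.13% / 22.75% = 0.8752
β_Harlan = 0.117 × 37.72% / 22.75% = 0.1940
β_P = Σ w_i β_i = 0.27×0.5986 + 0.20×0.7040 + 0.25×0.8752 + 0.28×0.1940 = 0.5755
E(R_P) = R_f + β_P × MRP = 1.41% + 0.5755 × 7.62% = 5.80%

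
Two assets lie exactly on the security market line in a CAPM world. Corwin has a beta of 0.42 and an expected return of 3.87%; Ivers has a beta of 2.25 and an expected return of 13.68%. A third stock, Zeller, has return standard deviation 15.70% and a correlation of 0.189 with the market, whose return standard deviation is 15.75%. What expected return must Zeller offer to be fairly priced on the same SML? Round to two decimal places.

2.63%

MRP = (13.68% − 3.87%) / (2.25 − 0.42) = 5.3607%
R_f = 3.87% − 0.42 × 5.3607% = 1.6185%
β_Zeller = ρ·σ_i/σ_m = 0.189 × 15.70 / 15.75 = 0.1884
E(R_Zeller) = R_f + β × MRP = 1.6185% + 0.1884 × 5.3607% = 2.63%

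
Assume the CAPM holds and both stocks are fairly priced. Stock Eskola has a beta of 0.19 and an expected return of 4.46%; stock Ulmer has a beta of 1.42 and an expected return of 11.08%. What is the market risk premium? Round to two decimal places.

Both satisfy E(R) = R_f + β·MRP, so the slope of the SML is
MRP = (11.08% − 4.46%) / (1.42 − 0.19) = 6.62% / 1.23 = 5.3821%

5.38%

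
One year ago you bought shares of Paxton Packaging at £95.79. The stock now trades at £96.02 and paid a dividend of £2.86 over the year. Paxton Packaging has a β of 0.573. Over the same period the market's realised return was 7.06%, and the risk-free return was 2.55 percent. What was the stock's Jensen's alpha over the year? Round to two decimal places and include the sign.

Realised HPR = (P1 + D1 − P0) / P0 = (96.02 + 2.86 − 95.79) / 95.79 = 3.09 / 95.79 = 3.2258%
MRP = 7.06% − 2.55% = 4.51%
CAPM required = R_f + β·MRP = 2.55% + 0.573 × 4.51% = 5.13423%
α = realised − required = 3.2258% − 5.13423% = -1.91%

-1.91%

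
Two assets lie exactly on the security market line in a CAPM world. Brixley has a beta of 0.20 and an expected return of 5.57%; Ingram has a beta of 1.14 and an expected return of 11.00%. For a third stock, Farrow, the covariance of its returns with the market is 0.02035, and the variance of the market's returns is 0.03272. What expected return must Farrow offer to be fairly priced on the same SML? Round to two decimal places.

MRP = (11.00% − 5.57%) / (1.14 − 0.20) = 5.7766%
R_f = 5.57% − 0.20 × 5.7766% = 4.4147%
β_Farrow = Cov / Var(R_m) = 0.02035 / 0.03272 = 0.6219
E(R_Farrow) = R_f + β × MRP = 4.4147% + 0.6219 × 5.7766% = 8.01%

8.01%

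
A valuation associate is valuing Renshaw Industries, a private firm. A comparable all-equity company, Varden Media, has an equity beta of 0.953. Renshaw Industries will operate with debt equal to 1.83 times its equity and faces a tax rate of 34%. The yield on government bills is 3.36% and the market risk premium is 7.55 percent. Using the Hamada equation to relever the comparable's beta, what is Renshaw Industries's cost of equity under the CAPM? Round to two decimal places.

19.25%

β_L = β_U × [1 + (1 − t)(D/E)] = 0.953 × [1 + (1 − 0.34) × 1.83]
    = 0.953 × [1 + 0.66 × 1.83] = 0.953 × 2.2078 = 2.1040
E(R) = R_f + β_L × MRP = 3.36% + 2.1040 × 7.55% = 19.25%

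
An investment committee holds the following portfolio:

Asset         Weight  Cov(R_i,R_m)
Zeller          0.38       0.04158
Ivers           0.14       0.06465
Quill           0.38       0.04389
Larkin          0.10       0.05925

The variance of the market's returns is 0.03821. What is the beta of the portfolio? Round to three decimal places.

β_Zeller = 0.04158 / 0.03821 = 1.0882
β_Ivers = 0.06465 / 0.03821 = 1.6920
β_Quill = 0.04389 / 0.03821 = 1.1487
β_Larkin = 0.05925 / 0.03821 = 1.5506
β_P = Σ w_i β_i = 0.38×1.0882 + 0.14×1.6920 + 0.38×1.1487 + 0.10×1.5506 = 1.2420

1.242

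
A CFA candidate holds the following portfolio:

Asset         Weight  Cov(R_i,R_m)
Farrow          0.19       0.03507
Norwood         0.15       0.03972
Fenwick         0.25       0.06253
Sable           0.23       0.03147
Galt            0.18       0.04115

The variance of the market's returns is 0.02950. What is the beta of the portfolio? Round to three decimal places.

β_Farrow = 0.03507 / 0.02950 = 1.1888
β_Norwood = 0.03972 / 0.02950 = 1.3464
β_Fenwick = 0.06253 / 0.02950 = 2.1197
β_Sable = 0.03147 / 0.02950 = 1.0668
β_Galt = 0.04115 / 0.02950 = 1.3949
β_P = Σ w_i β_i = 0.19×1.1888 + 0.15×1.3464 + 0.25×2.1197 + 0.23×1.0668 + 0.18×1.3949 = 1.4542

1.454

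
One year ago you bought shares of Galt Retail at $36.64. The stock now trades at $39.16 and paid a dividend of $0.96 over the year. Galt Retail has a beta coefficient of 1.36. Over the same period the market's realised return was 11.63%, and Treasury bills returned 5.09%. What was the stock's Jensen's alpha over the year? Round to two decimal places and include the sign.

-4.49%

Realised HPR = (P1 + D1 − P0) / P0 = (39.16 + 0.96 − 36.64) / 36.64 = 3.48 / 36.64 = 9.4978%
MRP = 11.63% − 5.09% = 6.54%
CAPM required = R_f + β·MRP = 5.09% + 1.36 × 6.54% = 13.9844%
α = realised − required = 9.4978% − 13.9844% = -4.49%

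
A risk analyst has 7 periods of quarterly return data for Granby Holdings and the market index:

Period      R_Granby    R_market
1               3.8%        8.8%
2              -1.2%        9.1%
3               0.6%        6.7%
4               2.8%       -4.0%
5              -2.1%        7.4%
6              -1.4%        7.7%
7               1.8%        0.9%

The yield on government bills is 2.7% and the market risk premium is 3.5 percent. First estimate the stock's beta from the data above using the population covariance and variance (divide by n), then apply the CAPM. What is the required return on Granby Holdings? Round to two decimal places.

1.93%

Mean R_i = (3.8 − 1.2 + 0.6 + 2.8 − 2.1 − 1.4 + 1.8) / 7 = 0.6143%
Mean R_m = (8.8 + 9.1 + 6.7 − 4.0 + 7.4 + 7.7 + 0.9) / 7 = 5.2286%
Σ(R_i − R̄_i)(R_m − R̄_m) = -31.8429  ⇒  Cov = -31.8429 / 7 = -4.5490
Σ(R_m − R̄_m)² = 144.6343  ⇒  Var(R_m) = 144.6343 / 7 = 20.6620
β = Cov / Var(R_m) = -4.5490 / 20.6620 = -0.2202
E(R) = R_f + β × MRP = 2.7% + -0.2202 × 3.5% = 1.93%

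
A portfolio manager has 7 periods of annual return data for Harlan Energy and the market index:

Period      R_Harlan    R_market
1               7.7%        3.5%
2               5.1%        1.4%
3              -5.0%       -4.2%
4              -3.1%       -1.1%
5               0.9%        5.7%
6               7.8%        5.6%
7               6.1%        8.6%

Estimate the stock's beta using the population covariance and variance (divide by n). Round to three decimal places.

0.905

Mean R_i = (7.7 + 5.1 − 5.0 − 3.1 + 0.9 + 7.8 + 6.1) / 7 = 2.7857%
Mean R_m = (3.5 + 1.4 − 4.2 − 1.1 + 5.7 + 5.6 + 8.6) / 7 = 2.7857%
Σ(R_i − R̄_i)(R_m − R̄_m) = 105.4486  ⇒  Cov = 105.4486 / 7 = 15.0641
Σ(R_m − R̄_m)² = 116.5486  ⇒  Var(R_m) = 116.5486 / 7 = 16.6498
β = Cov / Var(R_m) = 15.0641 / 16.6498 = 0.9048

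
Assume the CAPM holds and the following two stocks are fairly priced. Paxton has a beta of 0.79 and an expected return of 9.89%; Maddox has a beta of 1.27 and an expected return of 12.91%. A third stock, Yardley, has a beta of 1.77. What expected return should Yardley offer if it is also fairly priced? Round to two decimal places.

MRP (SML slope) = (12.91% − 9.89%) / (1.27 − 0.79) = 3.02% / 0.48 = 6.2917%
R_f (intercept) = 9.89% − 0.79 × 6.2917% = 4.9196%
E(R_Yardley) = R_f + β × MRP = 4.9196% + 1.77 × 6.2917% = 16.06%

16.06%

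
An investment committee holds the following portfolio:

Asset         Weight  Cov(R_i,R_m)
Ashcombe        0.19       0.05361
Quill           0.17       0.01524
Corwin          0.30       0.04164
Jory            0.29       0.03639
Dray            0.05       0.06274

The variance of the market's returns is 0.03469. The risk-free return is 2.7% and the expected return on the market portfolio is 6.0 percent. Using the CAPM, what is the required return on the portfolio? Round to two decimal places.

6.41%

β_Ashcombe = 0.05361 / 0.03469 = 1.5454
β_Quill = 0.01524 / 0.03469 = 0.4393
β_Corwin = 0.04164 / 0.03469 = 1.2003
β_Jory = 0.03639 / 0.03469 = 1.0490
β_Dray = 0.06274 / 0.03469 = 1.8086
β_P = Σ w_i β_i = 0.19×1.5454 + 0.17×0.4393 + 0.30×1.2003 + 0.29×1.0490 + 0.05×1.8086 = 1.1230
MRP = 6.0% − 2.7% = 3.30%
E(R_P) = R_f + β_P × MRP = 2.7% + 1.1230 × 3.3% = 6.41%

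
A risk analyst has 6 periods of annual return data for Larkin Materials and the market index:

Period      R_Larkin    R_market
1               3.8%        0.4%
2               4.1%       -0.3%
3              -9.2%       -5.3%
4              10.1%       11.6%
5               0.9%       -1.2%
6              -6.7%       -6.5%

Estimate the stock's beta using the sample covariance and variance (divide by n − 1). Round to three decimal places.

1.015

Mean R_i = (3.8 + 4.1 − 9.2 + 10.1 + 0.9 − 6.7) / 6 = 0.5000%
Mean R_m = (0.4 − 0.3 − 5.3 + 11.6 − 1.2 − 6.5) / 6 = -0.2167%
Σ(R_i − R̄_i)(R_m − R̄_m) = 209.3300  ⇒  Cov = 209.3300 / 5 = 41.8660
Σ(R_m − R̄_m)² = 206.3083  ⇒  Var(R_m) = 206.3083 / 5 = 41.2617
β = Cov / Var(R_m) = 41.8660 / 41.2617 = 1.0146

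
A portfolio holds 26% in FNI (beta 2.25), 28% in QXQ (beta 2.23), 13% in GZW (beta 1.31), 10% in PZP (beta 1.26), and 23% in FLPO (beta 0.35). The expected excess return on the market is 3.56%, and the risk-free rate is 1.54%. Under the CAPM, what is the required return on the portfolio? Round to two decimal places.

β_P = Σ w_i β_i = 0.26×2.25 + 0.28×2.23 + 0.13×1.31 + 0.10×1.26 + 0.23×0.35 = 1.5862
E(R_P) = R_f + β_P × MRP = 1.54% + 1.5862 × 3.56% = 7.19%

7.19%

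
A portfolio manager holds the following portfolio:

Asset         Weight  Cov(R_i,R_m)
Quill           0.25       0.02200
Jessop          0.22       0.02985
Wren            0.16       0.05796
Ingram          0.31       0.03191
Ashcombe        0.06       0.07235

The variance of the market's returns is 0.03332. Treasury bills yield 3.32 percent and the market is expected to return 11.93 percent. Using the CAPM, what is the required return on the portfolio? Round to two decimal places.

12.51%

β_Quill = 0.02200 / 0.03332 = 0.6603
β_Jessop = 0.02985 / 0.03332 = 0.8959
β_Wren = 0.05796 / 0.03332 = 1.7395
β_Ingram = 0.03191 / 0.03332 = 0.9577
β_Ashcombe = 0.07235 / 0.03332 = 2.1714
β_P = Σ w_i β_i = 0.25×0.6603 + 0.22×0.8959 + 0.16×1.7395 + 0.31×0.9577 + 0.06×2.1714 = 1.0677
MRP = 11.93% − 3.32% = 8.61%
E(R_P) = R_f + β_P × MRP = 3.32% + 1.0677 × 8.61% = 12.51%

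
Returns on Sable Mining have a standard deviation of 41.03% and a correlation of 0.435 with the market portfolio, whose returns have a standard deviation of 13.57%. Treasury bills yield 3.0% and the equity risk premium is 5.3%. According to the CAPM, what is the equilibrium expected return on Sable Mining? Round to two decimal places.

9.97%

β = ρ × σ_i / σ_m = 0.435 × 41.03% / 13.57% = 1.3153
E(R) = 3.0% + 1.3153 × 5.3% = 9.97%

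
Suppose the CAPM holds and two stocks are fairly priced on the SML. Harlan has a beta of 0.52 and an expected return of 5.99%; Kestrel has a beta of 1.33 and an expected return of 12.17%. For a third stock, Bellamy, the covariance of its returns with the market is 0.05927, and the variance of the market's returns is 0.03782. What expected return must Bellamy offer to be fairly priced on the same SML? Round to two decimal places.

13.98%

MRP = (12.17% − 5.99%) / (1.33 − 0.52) = 7.6296%
R_f = 5.99% − 0.52 × 7.6296% = 2.0226%
β_Bellamy = Cov / Var(R_m) = 0.05927 / 0.03782 = 1.5672
E(R_Bellamy) = R_f + β × MRP = 2.0226% + 1.5672 × 7.6296% = 13.98%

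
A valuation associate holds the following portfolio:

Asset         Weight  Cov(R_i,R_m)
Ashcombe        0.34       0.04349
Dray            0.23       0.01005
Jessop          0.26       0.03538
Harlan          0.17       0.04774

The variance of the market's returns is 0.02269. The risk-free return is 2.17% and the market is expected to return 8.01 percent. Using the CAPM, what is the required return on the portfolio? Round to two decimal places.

β_Ashcombe = 0.04349 / 0.02269 = 1.9167
β_Dray = 0.01005 / 0.02269 = 0.4429
β_Jessop = 0.03538 / 0.02269 = 1.5593
β_Harlan = 0.04774 / 0.02269 = 2.1040
β_P = Σ w_i β_i = 0.34×1.9167 + 0.23×0.4429 + 0.26×1.5593 + 0.17×2.1040 = 1.5166
MRP = 8.01% − 2.17% = 5.84%
E(R_P) = R_f + β_P × MRP = 2.17% + 1.5166 × 5.84% = 11.03%

11.03%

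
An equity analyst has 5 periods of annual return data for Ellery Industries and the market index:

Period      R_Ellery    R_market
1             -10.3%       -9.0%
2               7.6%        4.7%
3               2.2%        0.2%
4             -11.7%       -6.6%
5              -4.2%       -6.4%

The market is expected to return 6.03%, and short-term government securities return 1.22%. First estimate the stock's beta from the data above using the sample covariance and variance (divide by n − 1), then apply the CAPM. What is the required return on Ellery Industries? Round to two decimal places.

Mean R_i = (-10.3 + 7.6 + 2.2 − 11.7 − 4.2) / 5 = -3.2800%
Mean R_m = (-9.0 + 4.7 + 0.2 − 6.6 − 6.4) / 5 = -3.4200%
Σ(R_i − R̄_i)(R_m − R̄_m) = 176.8720  ⇒  Cov = 176.8720 / 4 = 44.2180
Σ(R_m − R̄_m)² = 129.1680  ⇒  Var(R_m) = 129.1680 / 4 = 32.2920
β = Cov / Var(R_m) = 44.2180 / 32.2920 = 1.3693
MRP = 6.03% − 1.22% = 4.81%
E(R) = R_f + β × MRP = 1.22% + 1.3693 × 4.81% = 7.81%

7.81%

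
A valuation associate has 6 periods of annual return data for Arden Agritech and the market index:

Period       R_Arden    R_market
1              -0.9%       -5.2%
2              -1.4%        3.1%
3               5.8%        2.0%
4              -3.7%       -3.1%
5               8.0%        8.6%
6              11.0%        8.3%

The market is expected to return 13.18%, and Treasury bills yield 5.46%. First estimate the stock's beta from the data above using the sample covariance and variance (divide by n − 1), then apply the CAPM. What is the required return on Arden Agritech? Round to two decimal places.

12.17%

Mean R_i = (-0.9 − 1.4 + 5.8 − 3.7 + 8.0 + 11.0) / 6 = 3.1333%
Mean R_m = (-5.2 + 3.1 + 2.0 − 3.1 + 8.6 + 8.3) / 6 = 2.2833%
Σ(R_i − R̄_i)(R_m − R̄_m) = 140.5833  ⇒  Cov = 140.5833 / 5 = 28.1167
Σ(R_m − R̄_m)² = 161.8283  ⇒  Var(R_m) = 161.8283 / 5 = 32.3657
β = Cov / Var(R_m) = 28.1167 / 32.3657 = 0.8687
MRP = 13.18% − 5.46% = 7.72%
E(R) = R_f + β × MRP = 5.46% + 0.8687 × 7.72% = 12.17%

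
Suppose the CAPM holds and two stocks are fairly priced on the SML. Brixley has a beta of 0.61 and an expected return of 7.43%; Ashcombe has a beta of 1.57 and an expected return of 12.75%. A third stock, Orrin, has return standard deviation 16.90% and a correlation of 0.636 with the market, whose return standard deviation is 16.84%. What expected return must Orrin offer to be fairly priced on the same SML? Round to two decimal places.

7.59%

MRP = (12.75% − 7.43%) / (1.57 − 0.61) = 5.5417%
R_f = 7.43% − 0.61 × 5.5417% = 4.0496%
β_Orrin = ρ·σ_i/σ_m = 0.636 × 16.90 / 16.84 = 0.6383
E(R_Orrin) = R_f + β × MRP = 4.0496% + 0.6383 × 5.5417% = 7.59%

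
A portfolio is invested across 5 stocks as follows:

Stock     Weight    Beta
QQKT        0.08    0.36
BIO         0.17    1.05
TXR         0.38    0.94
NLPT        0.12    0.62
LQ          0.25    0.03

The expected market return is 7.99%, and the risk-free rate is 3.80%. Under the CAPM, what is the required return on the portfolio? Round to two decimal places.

β_P = Σ w_i β_i = 0.08×0.36 + 0.17×1.05 + 0.38×0.94 + 0.12×0.62 + 0.25×0.03 = 0.6464
MRP = 7.99% − 3.80% = 4.19%
E(R_P) = R_f + β_P × MRP = 3.80% + 0.6464 × 4.19% = 6.51%

6.51%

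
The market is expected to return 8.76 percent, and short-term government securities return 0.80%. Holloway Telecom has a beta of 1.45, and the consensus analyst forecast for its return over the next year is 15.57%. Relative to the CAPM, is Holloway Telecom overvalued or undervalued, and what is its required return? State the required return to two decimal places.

Undervalued; required return 12.34%

MRP = 8.76% − 0.80% = 7.96%
Required return = R_f + β·MRP = 0.80% + 1.45 × 7.96% = 12.34%
Forecast 15.57% > required 12.34% → the stock plots above the SML → undervalued.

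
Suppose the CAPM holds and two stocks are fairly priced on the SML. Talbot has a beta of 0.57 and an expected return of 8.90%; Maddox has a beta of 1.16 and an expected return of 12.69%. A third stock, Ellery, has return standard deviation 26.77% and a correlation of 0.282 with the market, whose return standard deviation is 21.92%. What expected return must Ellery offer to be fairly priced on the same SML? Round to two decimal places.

MRP = (12.69% − 8.90%) / (1.16 − 0.57) = 6.4237%
R_f = 8.90% − 0.57 × 6.4237% = 5.2385%
β_Ellery = ρ·σ_i/σ_m = 0.282 × 26.77 / 21.92 = 0.3444
E(R_Ellery) = R_f + β × MRP = 5.2385% + 0.3444 × 6.4237% = 7.45%

7.45%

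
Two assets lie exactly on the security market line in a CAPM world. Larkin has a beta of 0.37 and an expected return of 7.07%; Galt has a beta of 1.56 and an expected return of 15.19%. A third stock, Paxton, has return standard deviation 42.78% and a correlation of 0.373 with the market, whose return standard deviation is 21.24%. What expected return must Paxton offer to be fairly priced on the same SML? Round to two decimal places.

9.67%

MRP = (15.19% − 7.07%) / (1.56 − 0.37) = 6.8235%
R_f = 7.07% − 0.37 × 6.8235% = 4.5453%
β_Paxton = ρ·σ_i/σ_m = 0.373 × 42.78 / 21.24 = 0.7513
E(R_Paxton) = R_f + β × MRP = 4.5453% + 0.7513 × 6.8235% = 9.67%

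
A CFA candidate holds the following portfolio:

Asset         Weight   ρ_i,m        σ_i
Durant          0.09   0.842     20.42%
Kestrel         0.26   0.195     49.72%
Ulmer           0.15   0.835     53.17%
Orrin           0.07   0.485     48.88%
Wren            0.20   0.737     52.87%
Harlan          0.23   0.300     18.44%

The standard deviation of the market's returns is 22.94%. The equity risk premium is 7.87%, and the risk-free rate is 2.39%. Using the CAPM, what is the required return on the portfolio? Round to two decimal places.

β_Durant = 0.842 × 20.42% / 22.94% = 0.7495
β_Kestrel = 0.195 × 49.72% / 22.94% = 0.4226
β_Ulmer = 0.835 × 53.17% / 22.94% = 1.9354
β_Orrin = 0.485 × 48.88% / 22.94% = 1.0334
β_Wren = 0.737 × 52.87% / 22.94% = 1.6986
β_Harlan = 0.300 × 18.44% / 22.94% = 0.2412
β_P = Σ w_i β_i = 0.09×0.7495 + 0.26×0.4226 + 0.15×1.9354 + 0.07×1.0334 + 0.20×1.6986 + 0.23×0.2412 = 0.9352
E(R_P) = R_f + β_P × MRP = 2.39% + 0.9352 × 7.87% = 9.75%

9.75%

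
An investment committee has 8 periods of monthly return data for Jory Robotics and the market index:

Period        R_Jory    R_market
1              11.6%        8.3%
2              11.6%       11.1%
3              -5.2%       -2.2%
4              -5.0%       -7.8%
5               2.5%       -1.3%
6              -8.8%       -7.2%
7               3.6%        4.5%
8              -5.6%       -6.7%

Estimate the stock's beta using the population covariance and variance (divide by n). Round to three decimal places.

1.037

Mean R_i = (11.6 + 11.6 − 5.2 − 5.0 + 2.5 − 8.8 + 3.6 − 5.6) / 8 = 0.5875%
Mean R_m = (8.3 + 11.1 − 2.2 − 7.8 − 1.3 − 7.2 + 4.5 − 6.7) / 8 = -0.1625%
Σ(R_i − R̄_i)(R_m − R̄_m) = 390.0738  ⇒  Cov = 390.0738 / 8 = 48.7592
Σ(R_m − R̄_m)² = 376.2388  ⇒  Var(R_m) = 376.2388 / 8 = 47.0299
β = Cov / Var(R_m) = 48.7592 / 47.0299 = 1.0368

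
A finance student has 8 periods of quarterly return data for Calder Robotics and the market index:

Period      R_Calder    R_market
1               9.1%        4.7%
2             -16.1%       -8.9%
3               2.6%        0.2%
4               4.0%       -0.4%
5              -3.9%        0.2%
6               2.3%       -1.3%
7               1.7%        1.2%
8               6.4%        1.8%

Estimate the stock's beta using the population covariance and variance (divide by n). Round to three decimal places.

1.836

Mean R_i = (9.1 − 16.1 + 2.6 + 4.0 − 3.9 + 2.3 + 1.7 + 6.4) / 8 = 0.7625%
Mean R_m = (4.7 − 8.9 + 0.2 − 0.4 + 0.2 − 1.3 + 1.2 + 1.8) / 8 = -0.3125%
Σ(R_i − R̄_i)(R_m − R̄_m) = 196.6763  ⇒  Cov = 196.6763 / 8 = 24.5845
Σ(R_m − R̄_m)² = 107.1288  ⇒  Var(R_m) = 107.1288 / 8 = 13.3911
β = Cov / Var(R_m) = 24.5845 / 13.3911 = 1.8359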